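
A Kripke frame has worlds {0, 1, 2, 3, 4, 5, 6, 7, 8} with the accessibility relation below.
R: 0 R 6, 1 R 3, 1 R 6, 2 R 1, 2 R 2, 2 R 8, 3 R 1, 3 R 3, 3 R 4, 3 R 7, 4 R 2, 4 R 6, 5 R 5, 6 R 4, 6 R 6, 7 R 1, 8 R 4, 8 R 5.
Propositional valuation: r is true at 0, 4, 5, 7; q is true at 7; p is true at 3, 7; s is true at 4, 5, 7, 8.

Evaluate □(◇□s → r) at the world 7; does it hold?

At 7: □(◇□s → r) requires ◇□s → r at every successor {1}.
    At 1: ◇□s is false, r is false, so ◇□s → r is true.
      At 1: ◇□s requires □s at some successor in {3, 6}.
        At 3: □s is false.
        At 6: □s is false.
      So ◇□s is false at 1.
So □(◇□s → r) is true at 7.

Yes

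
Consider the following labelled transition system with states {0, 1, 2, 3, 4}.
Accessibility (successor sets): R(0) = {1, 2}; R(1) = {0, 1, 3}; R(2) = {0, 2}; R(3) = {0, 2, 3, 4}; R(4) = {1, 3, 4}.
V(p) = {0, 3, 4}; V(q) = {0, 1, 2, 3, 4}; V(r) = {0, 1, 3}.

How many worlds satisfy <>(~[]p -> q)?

Let φ = <>(~[]p -> q). Evaluate φ at each world:
  0 (successors {1, 2}): φ is true.
  1 (successors {0, 1, 3}): φ is true.
  2 (successors {0, 2}): φ is true.
  3 (successors {0, 2, 3, 4}): φ is true.
  4 (successors {1, 3, 4}): φ is true.
For instance, at 0:
  At 0: <>(~[]p -> q) requires ~[]p -> q at some successor in {1, 2}.
    ~[]p -> q holds at 1, so <>(~[]p -> q) is true at 0.
      At 1: ~[]p is true, q is true, so ~[]p -> q is true.
Satisfying worlds: {0, 1, 2, 3, 4}

5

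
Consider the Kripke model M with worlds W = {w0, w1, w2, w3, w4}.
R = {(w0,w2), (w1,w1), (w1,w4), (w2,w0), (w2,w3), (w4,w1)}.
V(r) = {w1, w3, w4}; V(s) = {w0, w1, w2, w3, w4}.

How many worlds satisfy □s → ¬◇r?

Recall that □ψ holds at a world iff ψ holds at every accessible world, and ◇ψ holds iff ψ holds at some accessible world.
Let φ = □s → ¬◇r. Evaluate φ at each world:
  w0 (successors {w2}): φ is true.
  w1 (successors {w1, w4}): φ is false.
  w2 (successors {w0, w3}): φ is false.
  w3 (successors ∅): φ is true.
  w4 (successors {w1}): φ is false.
For instance, at w2:
  At w2: □s is true, ¬◇r is false, so □s → ¬◇r is false.
    At w2: □s requires s at every successor {w0, w3}.
      At w0: s is true.
      At w3: s is true.
    So □s is true at w2.
    At w2: ◇r is true, so ¬◇r is false.
      At w2: ◇r requires r at some successor in {w0, w3}.
        r holds at w3, so ◇r is true at w2.
Satisfying worlds: {w0, w3}

2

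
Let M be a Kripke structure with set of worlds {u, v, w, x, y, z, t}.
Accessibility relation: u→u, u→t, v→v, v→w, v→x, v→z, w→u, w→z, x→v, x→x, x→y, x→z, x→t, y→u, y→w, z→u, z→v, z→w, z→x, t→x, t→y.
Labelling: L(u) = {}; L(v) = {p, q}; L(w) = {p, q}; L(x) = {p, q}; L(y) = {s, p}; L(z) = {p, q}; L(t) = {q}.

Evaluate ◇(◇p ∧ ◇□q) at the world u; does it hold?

At u: ◇(◇p ∧ ◇□q) requires ◇p ∧ ◇□q at some successor in {u, t}.
  At u: ◇p ∧ ◇□q is false.
  At t: ◇p ∧ ◇□q is false.
So ◇(◇p ∧ ◇□q) is false at u.

No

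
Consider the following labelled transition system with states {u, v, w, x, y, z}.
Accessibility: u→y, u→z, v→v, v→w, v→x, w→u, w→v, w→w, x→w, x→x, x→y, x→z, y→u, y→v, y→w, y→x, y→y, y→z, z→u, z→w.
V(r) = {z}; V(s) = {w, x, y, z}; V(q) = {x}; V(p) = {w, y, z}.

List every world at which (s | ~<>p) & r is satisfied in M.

Let φ = (s | ~<>p) & r. Evaluate φ at each world:
  u (successors {y, z}): φ is false.
  v (successors {v, w, x}): φ is false.
  w (successors {u, v, w}): φ is false.
  x (successors {w, x, y, z}): φ is false.
  y (successors {u, v, w, x, y, z}): φ is false.
  z (successors {u, w}): φ is true.
For instance, at u:
  At u: s | ~<>p is false, r is false, so (s | ~<>p) & r is false.
    At u: s is false, ~<>p is false, so s | ~<>p is false.
      At u: <>p is true, so ~<>p is false.
Satisfying worlds: {z}

z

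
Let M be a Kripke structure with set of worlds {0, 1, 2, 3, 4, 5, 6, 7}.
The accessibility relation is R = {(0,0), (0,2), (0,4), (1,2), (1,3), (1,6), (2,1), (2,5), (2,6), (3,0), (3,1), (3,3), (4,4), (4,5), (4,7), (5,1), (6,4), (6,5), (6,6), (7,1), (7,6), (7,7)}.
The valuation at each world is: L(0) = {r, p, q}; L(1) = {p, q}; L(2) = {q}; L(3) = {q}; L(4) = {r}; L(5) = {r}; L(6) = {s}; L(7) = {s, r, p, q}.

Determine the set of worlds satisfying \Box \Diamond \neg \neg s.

5, 7

Recall that \Box ψ holds at a world iff ψ holds at every accessible world, and \Diamond ψ holds iff ψ holds at some accessible world.
Let φ = \Box \Diamond \neg \neg s. Evaluate φ at each world:
  0 (successors {0, 2, 4}): φ is false.
  1 (successors {2, 3, 6}): φ is false.
  2 (successors {1, 5, 6}): φ is false.
  3 (successors {0, 1, 3}): φ is false.
  4 (successors {4, 5, 7}): φ is false.
  5 (successors {1}): φ is true.
  6 (successors {4, 5, 6}): φ is false.
  7 (successors {1, 6, 7}): φ is true.
For instance, at 6:
  At 6: \Box \Diamond \neg \neg s requires \Diamond \neg \neg s at every successor {4, 5, 6}.
    \Diamond \neg \neg s fails at 5, so \Box \Diamond \neg \neg s is false at 6.
      At 5: \Diamond \neg \neg s requires \neg \neg s at some successor in {1}.
        At 1: \neg \neg s is false.
      So \Diamond \neg \neg s is false at 5.
Satisfying worlds: {5, 7}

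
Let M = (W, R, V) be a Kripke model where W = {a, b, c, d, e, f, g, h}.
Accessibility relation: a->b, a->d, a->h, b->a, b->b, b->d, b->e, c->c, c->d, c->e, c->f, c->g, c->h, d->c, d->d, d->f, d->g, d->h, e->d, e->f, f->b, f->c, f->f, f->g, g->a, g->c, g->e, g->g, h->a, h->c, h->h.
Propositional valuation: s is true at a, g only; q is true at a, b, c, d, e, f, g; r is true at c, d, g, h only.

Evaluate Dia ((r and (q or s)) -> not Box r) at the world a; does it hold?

At a: Dia ((r and (q or s)) -> not Box r) requires (r and (q or s)) -> not Box r at some successor in {b, d, h}.
  (r and (q or s)) -> not Box r holds at b, so Dia ((r and (q or s)) -> not Box r) is true at a.
    At b: r and (q or s) is false, not Box r is true, so (r and (q or s)) -> not Box r is true.
      At b: Box r is false, so not Box r is true.

Yes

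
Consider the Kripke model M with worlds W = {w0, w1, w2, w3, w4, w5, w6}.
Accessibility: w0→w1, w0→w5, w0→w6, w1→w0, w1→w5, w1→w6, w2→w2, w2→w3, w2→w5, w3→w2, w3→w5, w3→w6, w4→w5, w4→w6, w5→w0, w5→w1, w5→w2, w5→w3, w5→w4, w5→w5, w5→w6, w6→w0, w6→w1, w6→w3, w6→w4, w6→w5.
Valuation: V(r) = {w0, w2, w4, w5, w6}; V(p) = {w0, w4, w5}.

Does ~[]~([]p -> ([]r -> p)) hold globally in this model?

Yes

Recall that []ψ holds at a world iff ψ holds at every accessible world, and <>ψ holds iff ψ holds at some accessible world.
Let φ = ~[]~([]p -> ([]r -> p)). Evaluate φ at each world:
  w0 (successors {w1, w5, w6}): φ is true.
  w1 (successors {w0, w5, w6}): φ is true.
  w2 (successors {w2, w3, w5}): φ is true.
  w3 (successors {w2, w5, w6}): φ is true.
  w4 (successors {w5, w6}): φ is true.
  w5 (successors {w0, w1, w2, w3, w4, w5, w6}): φ is true.
  w6 (successors {w0, w1, w3, w4, w5}): φ is true.
For instance, at w5:
  At w5: []~([]p -> ([]r -> p)) is false, so ~[]~([]p -> ([]r -> p)) is true.
    At w5: []~([]p -> ([]r -> p)) requires ~([]p -> ([]r -> p)) at every successor {w0, w1, w2, w3, w4, w5, w6}.
      ~([]p -> ([]r -> p)) fails at w0, so []~([]p -> ([]r -> p)) is false at w5.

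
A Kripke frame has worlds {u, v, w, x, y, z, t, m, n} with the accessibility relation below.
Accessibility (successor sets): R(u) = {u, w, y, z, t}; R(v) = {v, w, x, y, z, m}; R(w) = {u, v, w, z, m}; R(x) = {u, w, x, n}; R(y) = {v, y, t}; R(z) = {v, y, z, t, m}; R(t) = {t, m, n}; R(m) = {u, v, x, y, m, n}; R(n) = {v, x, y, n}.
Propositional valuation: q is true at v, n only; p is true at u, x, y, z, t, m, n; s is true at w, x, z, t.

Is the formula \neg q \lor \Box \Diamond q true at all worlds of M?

Let φ = \neg q \lor \Box \Diamond q. Evaluate φ at each world:
  u (successors {u, w, y, z, t}): φ is true.
  v (successors {v, w, x, y, z, m}): φ is true.
  w (successors {u, v, w, z, m}): φ is true.
  x (successors {u, w, x, n}): φ is true.
  y (successors {v, y, t}): φ is true.
  z (successors {v, y, z, t, m}): φ is true.
  t (successors {t, m, n}): φ is true.
  m (successors {u, v, x, y, m, n}): φ is true.
  n (successors {v, x, y, n}): φ is true.
For instance, at u:
  At u: \neg q is true, \Box \Diamond q is false, so \neg q \lor \Box \Diamond q is true.
    At u: \Box \Diamond q requires \Diamond q at every successor {u, w, y, z, t}.
      \Diamond q fails at u, so \Box \Diamond q is false at u.

Yes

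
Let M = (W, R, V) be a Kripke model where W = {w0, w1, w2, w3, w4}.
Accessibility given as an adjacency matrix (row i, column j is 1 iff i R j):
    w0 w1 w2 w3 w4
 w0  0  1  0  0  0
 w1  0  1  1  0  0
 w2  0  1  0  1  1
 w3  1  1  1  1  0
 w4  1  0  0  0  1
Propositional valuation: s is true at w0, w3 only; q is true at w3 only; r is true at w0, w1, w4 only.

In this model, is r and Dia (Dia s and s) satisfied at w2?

At w2: r is false, Dia (Dia s and s) is true, so r and Dia (Dia s and s) is false.
  At w2: Dia (Dia s and s) requires Dia s and s at some successor in {w1, w3, w4}.
    Dia s and s holds at w3, so Dia (Dia s and s) is true at w2.
      At w3: Dia s is true, s is true, so Dia s and s is true.

No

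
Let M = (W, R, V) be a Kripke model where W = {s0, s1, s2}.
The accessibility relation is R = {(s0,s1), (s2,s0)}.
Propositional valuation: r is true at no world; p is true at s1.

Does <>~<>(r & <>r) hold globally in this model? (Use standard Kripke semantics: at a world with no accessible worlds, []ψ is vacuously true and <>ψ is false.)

Let φ = <>~<>(r & <>r). Evaluate φ at each world:
  s0 (successors {s1}): φ is true.
  s1 (successors ∅): φ is false.
  s2 (successors {s0}): φ is true.
Detail at s1 (counterexample):
  At s1: no accessible worlds, so <>~<>(r & <>r) is false.

No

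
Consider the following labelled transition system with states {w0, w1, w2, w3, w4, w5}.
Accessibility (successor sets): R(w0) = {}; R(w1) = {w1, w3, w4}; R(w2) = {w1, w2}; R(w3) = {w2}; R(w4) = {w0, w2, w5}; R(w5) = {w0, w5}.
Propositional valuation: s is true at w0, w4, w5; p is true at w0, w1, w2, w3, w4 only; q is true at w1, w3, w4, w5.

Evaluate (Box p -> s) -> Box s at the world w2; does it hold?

Recall that Box ψ holds at a world iff ψ holds at every accessible world, and Dia ψ holds iff ψ holds at some accessible world.
At w2: Box p -> s is false, Box s is false, so (Box p -> s) -> Box s is true.
  At w2: Box p is true, s is false, so Box p -> s is false.
    At w2: Box p requires p at every successor {w1, w2}.
      At w1: p is true.
      At w2: p is true.
    So Box p is true at w2.
  At w2: Box s requires s at every successor {w1, w2}.
    s fails at w1, so Box s is false at w2.

Yes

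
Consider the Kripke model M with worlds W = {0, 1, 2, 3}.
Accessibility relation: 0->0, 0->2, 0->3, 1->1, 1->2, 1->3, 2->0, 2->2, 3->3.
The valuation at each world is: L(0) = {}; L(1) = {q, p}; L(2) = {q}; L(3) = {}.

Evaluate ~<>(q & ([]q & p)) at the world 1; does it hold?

Yes

Recall that []ψ holds at a world iff ψ holds at every accessible world, and <>ψ holds iff ψ holds at some accessible world.
At 1: <>(q & ([]q & p)) is false, so ~<>(q & ([]q & p)) is true.
  At 1: <>(q & ([]q & p)) requires q & ([]q & p) at some successor in {1, 2, 3}.
    At 1: q & ([]q & p) is false.
    At 2: q & ([]q & p) is false.
    At 3: q & ([]q & p) is false.
  So <>(q & ([]q & p)) is false at 1.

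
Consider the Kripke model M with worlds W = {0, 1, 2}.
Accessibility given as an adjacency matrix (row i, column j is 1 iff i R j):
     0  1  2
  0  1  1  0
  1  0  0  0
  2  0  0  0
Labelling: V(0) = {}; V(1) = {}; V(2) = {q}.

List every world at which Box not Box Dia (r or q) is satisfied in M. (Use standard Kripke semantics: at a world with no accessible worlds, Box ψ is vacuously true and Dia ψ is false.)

1, 2

Recall that Box ψ holds at a world iff ψ holds at every accessible world, and Dia ψ holds iff ψ holds at some accessible world.
Let φ = Box not Box Dia (r or q). Evaluate φ at each world:
  0 (successors {0, 1}): φ is false.
  1 (successors ∅): φ is true.
  2 (successors ∅): φ is true.
For instance, at 0:
  At 0: Box not Box Dia (r or q) requires not Box Dia (r or q) at every successor {0, 1}.
    not Box Dia (r or q) fails at 1, so Box not Box Dia (r or q) is false at 0.
      At 1: Box Dia (r or q) is true, so not Box Dia (r or q) is false.
Satisfying worlds: {1, 2}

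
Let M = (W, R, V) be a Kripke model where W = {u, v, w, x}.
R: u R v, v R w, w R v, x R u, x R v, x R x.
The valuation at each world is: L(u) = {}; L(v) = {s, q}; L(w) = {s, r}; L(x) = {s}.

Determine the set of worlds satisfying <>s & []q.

u, w

Let φ = <>s & []q. Evaluate φ at each world:
  u (successors {v}): φ is true.
  v (successors {w}): φ is false.
  w (successors {v}): φ is true.
  x (successors {u, v, x}): φ is false.
For instance, at u:
  At u: <>s is true, []q is true, so <>s & []q is true.
    At u: <>s requires s at some successor in {v}.
      s holds at v, so <>s is true at u.
    At u: []q requires q at every successor {v}.
      At v: q is true.
    So []q is true at u.
Satisfying worlds: {u, w}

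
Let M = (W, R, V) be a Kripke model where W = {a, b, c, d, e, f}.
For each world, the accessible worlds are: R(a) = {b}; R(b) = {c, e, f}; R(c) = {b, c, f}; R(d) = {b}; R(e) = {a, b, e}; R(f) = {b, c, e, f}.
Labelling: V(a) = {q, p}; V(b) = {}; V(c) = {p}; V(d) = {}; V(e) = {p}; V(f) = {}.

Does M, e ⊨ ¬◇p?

No

At e: ◇p is true, so ¬◇p is false.
  At e: ◇p requires p at some successor in {a, b, e}.
    p holds at a, so ◇p is true at e.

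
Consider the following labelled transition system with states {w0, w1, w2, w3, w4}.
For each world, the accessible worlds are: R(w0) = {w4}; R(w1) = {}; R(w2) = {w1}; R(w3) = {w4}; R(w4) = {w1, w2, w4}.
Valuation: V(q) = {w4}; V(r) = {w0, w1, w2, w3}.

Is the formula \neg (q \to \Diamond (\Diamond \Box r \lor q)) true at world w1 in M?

No

At w1: q \to \Diamond (\Diamond \Box r \lor q) is true, so \neg (q \to \Diamond (\Diamond \Box r \lor q)) is false.
  At w1: q is false, \Diamond (\Diamond \Box r \lor q) is false, so q \to \Diamond (\Diamond \Box r \lor q) is true.
    At w1: no accessible worlds, so \Diamond (\Diamond \Box r \lor q) is false.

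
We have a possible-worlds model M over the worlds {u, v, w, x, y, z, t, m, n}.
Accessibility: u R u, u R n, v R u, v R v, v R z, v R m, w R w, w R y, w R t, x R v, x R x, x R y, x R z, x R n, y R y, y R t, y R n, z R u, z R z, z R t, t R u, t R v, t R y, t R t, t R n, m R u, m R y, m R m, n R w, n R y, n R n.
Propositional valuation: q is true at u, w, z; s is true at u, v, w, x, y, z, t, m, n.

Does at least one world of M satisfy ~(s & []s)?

Let φ = ~(s & []s). Evaluate φ at each world:
  u (successors {u, n}): φ is false.
  v (successors {u, v, z, m}): φ is false.
  w (successors {w, y, t}): φ is false.
  x (successors {v, x, y, z, n}): φ is false.
  y (successors {y, t, n}): φ is false.
  z (successors {u, z, t}): φ is false.
  t (successors {u, v, y, t, n}): φ is false.
  m (successors {u, y, m}): φ is false.
  n (successors {w, y, n}): φ is false.
For instance, at w:
  At w: s & []s is true, so ~(s & []s) is false.
    At w: s is true, []s is true, so s & []s is true.
      At w: []s requires s at every successor {w, y, t}.
        At w: s is true.
        At y: s is true.
        At t: s is true.
      So []s is true at w.

No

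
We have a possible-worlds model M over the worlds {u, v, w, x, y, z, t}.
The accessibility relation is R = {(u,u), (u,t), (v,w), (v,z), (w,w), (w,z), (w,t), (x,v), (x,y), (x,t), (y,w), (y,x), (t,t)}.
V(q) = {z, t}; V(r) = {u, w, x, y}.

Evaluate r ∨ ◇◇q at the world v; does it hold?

Yes

Recall that ◇ψ holds at a world iff ψ holds at some accessible world.
At v: r is false, ◇◇q is true, so r ∨ ◇◇q is true.
  At v: ◇◇q requires ◇q at some successor in {w, z}.
    ◇q holds at w, so ◇◇q is true at v.
      At w: ◇q requires q at some successor in {w, z, t}.
        q holds at z, so ◇q is true at w.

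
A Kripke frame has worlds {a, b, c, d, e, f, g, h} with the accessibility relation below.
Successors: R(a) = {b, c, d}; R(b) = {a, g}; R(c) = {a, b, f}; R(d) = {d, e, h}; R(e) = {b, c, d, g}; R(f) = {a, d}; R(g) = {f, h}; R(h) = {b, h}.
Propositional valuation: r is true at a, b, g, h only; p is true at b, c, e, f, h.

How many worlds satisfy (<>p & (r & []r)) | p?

5

Let φ = (<>p & (r & []r)) | p. Evaluate φ at each world:
  a (successors {b, c, d}): φ is false.
  b (successors {a, g}): φ is true.
  c (successors {a, b, f}): φ is true.
  d (successors {d, e, h}): φ is false.
  e (successors {b, c, d, g}): φ is true.
  f (successors {a, d}): φ is true.
  g (successors {f, h}): φ is false.
  h (successors {b, h}): φ is true.
For instance, at b:
  At b: <>p & (r & []r) is false, p is true, so (<>p & (r & []r)) | p is true.
    At b: <>p is false, r & []r is true, so <>p & (r & []r) is false.
      At b: <>p requires p at some successor in {a, g}.
        At a: p is false.
        At g: p is false.
      So <>p is false at b.
      At b: r is true, []r is true, so r & []r is true.
Satisfying worlds: {b, c, e, f, h}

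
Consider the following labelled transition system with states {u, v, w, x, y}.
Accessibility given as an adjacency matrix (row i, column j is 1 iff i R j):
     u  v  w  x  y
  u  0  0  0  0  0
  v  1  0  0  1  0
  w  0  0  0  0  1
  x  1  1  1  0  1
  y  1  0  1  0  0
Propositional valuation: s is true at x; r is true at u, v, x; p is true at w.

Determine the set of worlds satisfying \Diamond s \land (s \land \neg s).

none

Let φ = \Diamond s \land (s \land \neg s). Evaluate φ at each world:
  u (successors ∅): φ is false.
  v (successors {u, x}): φ is false.
  w (successors {y}): φ is false.
  x (successors {u, v, w, y}): φ is false.
  y (successors {u, w}): φ is false.
For instance, at y:
  At y: \Diamond s is false, s \land \neg s is false, so \Diamond s \land (s \land \neg s) is false.
    At y: \Diamond s requires s at some successor in {u, w}.
      At u: s is false.
      At w: s is false.
    So \Diamond s is false at y.
Satisfying worlds: none.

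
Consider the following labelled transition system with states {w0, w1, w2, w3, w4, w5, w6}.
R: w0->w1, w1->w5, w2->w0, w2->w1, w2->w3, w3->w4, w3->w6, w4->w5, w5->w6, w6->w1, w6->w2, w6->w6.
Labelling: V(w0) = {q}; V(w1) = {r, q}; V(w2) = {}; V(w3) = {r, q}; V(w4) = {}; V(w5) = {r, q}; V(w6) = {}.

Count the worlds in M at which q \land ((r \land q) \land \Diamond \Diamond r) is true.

Let φ = q \land ((r \land q) \land \Diamond \Diamond r). Evaluate φ at each world:
  w0 (successors {w1}): φ is false.
  w1 (successors {w5}): φ is false.
  w2 (successors {w0, w1, w3}): φ is false.
  w3 (successors {w4, w6}): φ is true.
  w4 (successors {w5}): φ is false.
  w5 (successors {w6}): φ is true.
  w6 (successors {w1, w2, w6}): φ is false.
For instance, at w2:
  At w2: q is false, (r \land q) \land \Diamond \Diamond r is false, so q \land ((r \land q) \land \Diamond \Diamond r) is false.
    At w2: r \land q is false, \Diamond \Diamond r is true, so (r \land q) \land \Diamond \Diamond r is false.
      At w2: \Diamond \Diamond r requires \Diamond r at some successor in {w0, w1, w3}.
        \Diamond r holds at w0, so \Diamond \Diamond r is true at w2.
Satisfying worlds: {w3, w5}

2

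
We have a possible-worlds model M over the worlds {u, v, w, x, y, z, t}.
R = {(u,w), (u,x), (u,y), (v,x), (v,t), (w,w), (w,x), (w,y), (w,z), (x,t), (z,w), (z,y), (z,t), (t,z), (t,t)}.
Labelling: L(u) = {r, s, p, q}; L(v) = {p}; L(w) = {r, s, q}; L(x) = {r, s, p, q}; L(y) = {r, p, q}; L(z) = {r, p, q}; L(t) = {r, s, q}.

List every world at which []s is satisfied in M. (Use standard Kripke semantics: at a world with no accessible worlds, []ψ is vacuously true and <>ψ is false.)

v, x, y

Let φ = []s. Evaluate φ at each world:
  u (successors {w, x, y}): φ is false.
  v (successors {x, t}): φ is true.
  w (successors {w, x, y, z}): φ is false.
  x (successors {t}): φ is true.
  y (successors ∅): φ is true.
  z (successors {w, y, t}): φ is false.
  t (successors {z, t}): φ is false.
For instance, at z:
  At z: []s requires s at every successor {w, y, t}.
    s fails at y, so []s is false at z.
Satisfying worlds: {v, x, y}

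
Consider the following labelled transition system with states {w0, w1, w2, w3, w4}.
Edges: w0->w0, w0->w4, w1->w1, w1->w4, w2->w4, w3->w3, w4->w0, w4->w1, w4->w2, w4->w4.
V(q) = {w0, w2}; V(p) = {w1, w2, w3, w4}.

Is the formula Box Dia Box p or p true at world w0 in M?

Recall that Box ψ holds at a world iff ψ holds at every accessible world, and Dia ψ holds iff ψ holds at some accessible world.
At w0: Box Dia Box p is false, p is false, so Box Dia Box p or p is false.
  At w0: Box Dia Box p requires Dia Box p at every successor {w0, w4}.
    Dia Box p fails at w0, so Box Dia Box p is false at w0.
      At w0: Dia Box p requires Box p at some successor in {w0, w4}.
        At w0: Box p is false.
        At w4: Box p is false.
      So Dia Box p is false at w0.

No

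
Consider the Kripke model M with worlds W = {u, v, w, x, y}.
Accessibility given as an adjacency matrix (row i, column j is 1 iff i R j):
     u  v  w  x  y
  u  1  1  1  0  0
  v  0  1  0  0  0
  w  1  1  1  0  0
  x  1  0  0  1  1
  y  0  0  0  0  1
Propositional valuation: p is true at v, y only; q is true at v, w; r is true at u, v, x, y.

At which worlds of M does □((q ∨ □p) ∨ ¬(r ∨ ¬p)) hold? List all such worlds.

v, y

Let φ = □((q ∨ □p) ∨ ¬(r ∨ ¬p)). Evaluate φ at each world:
  u (successors {u, v, w}): φ is false.
  v (successors {v}): φ is true.
  w (successors {u, v, w}): φ is false.
  x (successors {u, x, y}): φ is false.
  y (successors {y}): φ is true.
For instance, at v:
  At v: □((q ∨ □p) ∨ ¬(r ∨ ¬p)) requires (q ∨ □p) ∨ ¬(r ∨ ¬p) at every successor {v}.
      At v: q ∨ □p is true, ¬(r ∨ ¬p) is false, so (q ∨ □p) ∨ ¬(r ∨ ¬p) is true.
  So □((q ∨ □p) ∨ ¬(r ∨ ¬p)) is true at v.
Satisfying worlds: {v, y}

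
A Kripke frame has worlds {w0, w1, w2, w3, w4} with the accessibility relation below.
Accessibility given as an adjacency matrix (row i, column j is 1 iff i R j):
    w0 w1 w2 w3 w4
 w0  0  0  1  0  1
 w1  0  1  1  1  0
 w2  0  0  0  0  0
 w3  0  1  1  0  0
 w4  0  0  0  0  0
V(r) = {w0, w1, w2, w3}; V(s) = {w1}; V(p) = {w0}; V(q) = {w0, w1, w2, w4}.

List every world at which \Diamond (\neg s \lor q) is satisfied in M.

Recall that \Diamond ψ holds at a world iff ψ holds at some accessible world.
Let φ = \Diamond (\neg s \lor q). Evaluate φ at each world:
  w0 (successors {w2, w4}): φ is true.
  w1 (successors {w1, w2, w3}): φ is true.
  w2 (successors ∅): φ is false.
  w3 (successors {w1, w2}): φ is true.
  w4 (successors ∅): φ is false.
For instance, at w0:
  At w0: \Diamond (\neg s \lor q) requires \neg s \lor q at some successor in {w2, w4}.
    \neg s \lor q holds at w2, so \Diamond (\neg s \lor q) is true at w0.
Satisfying worlds: {w0, w1, w3}

w0, w1, w3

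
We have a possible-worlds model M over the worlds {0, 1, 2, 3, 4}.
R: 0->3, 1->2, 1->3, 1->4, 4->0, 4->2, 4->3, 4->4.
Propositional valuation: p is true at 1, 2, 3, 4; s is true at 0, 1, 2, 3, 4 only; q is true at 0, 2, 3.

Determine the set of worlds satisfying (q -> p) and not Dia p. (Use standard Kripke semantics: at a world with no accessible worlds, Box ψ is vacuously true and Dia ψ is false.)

2, 3

Let φ = (q -> p) and not Dia p. Evaluate φ at each world:
  0 (successors {3}): φ is false.
  1 (successors {2, 3, 4}): φ is false.
  2 (successors ∅): φ is true.
  3 (successors ∅): φ is true.
  4 (successors {0, 2, 3, 4}): φ is false.
For instance, at 0:
  At 0: q -> p is false, not Dia p is false, so (q -> p) and not Dia p is false.
    At 0: Dia p is true, so not Dia p is false.
      At 0: Dia p requires p at some successor in {3}.
        p holds at 3, so Dia p is true at 0.
Satisfying worlds: {2, 3}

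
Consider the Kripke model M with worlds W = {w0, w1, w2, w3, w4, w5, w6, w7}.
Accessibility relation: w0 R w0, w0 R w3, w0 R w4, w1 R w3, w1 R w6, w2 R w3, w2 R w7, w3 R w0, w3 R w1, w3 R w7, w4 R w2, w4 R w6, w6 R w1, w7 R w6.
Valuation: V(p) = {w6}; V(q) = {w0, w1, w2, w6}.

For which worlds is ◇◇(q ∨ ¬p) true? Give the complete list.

Let φ = ◇◇(q ∨ ¬p). Evaluate φ at each world:
  w0 (successors {w0, w3, w4}): φ is true.
  w1 (successors {w3, w6}): φ is true.
  w2 (successors {w3, w7}): φ is true.
  w3 (successors {w0, w1, w7}): φ is true.
  w4 (successors {w2, w6}): φ is true.
  w5 (successors ∅): φ is false.
  w6 (successors {w1}): φ is true.
  w7 (successors {w6}): φ is true.
For instance, at w6:
  At w6: ◇◇(q ∨ ¬p) requires ◇(q ∨ ¬p) at some successor in {w1}.
    ◇(q ∨ ¬p) holds at w1, so ◇◇(q ∨ ¬p) is true at w6.
      At w1: ◇(q ∨ ¬p) requires q ∨ ¬p at some successor in {w3, w6}.
        q ∨ ¬p holds at w3, so ◇(q ∨ ¬p) is true at w1.
Satisfying worlds: {w0, w1, w2, w3, w4, w6, w7}

w0, w1, w2, w3, w4, w6, w7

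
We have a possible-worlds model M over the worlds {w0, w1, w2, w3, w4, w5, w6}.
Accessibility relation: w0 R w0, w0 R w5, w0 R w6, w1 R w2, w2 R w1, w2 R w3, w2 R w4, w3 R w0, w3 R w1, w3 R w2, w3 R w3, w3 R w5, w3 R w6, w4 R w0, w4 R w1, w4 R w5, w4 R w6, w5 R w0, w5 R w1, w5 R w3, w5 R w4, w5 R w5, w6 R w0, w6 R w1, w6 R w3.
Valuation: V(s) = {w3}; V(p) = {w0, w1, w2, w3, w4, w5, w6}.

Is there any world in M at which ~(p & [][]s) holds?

Yes

Let φ = ~(p & [][]s). Evaluate φ at each world:
  w0 (successors {w0, w5, w6}): φ is true.
  w1 (successors {w2}): φ is true.
  w2 (successors {w1, w3, w4}): φ is true.
  w3 (successors {w0, w1, w2, w3, w5, w6}): φ is true.
  w4 (successors {w0, w1, w5, w6}): φ is true.
  w5 (successors {w0, w1, w3, w4, w5}): φ is true.
  w6 (successors {w0, w1, w3}): φ is true.
Detail at w0 (witness):
  At w0: p & [][]s is false, so ~(p & [][]s) is true.
    At w0: p is true, [][]s is false, so p & [][]s is false.
      At w0: [][]s requires []s at every successor {w0, w5, w6}.
        []s fails at w0, so [][]s is false at w0.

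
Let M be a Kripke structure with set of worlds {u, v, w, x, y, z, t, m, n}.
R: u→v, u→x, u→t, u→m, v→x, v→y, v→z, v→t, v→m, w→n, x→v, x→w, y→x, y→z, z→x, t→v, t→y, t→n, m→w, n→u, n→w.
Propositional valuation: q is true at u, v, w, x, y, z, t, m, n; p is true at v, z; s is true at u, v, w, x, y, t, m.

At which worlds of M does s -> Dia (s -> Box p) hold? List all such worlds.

v, w, y, z, t, n

Let φ = s -> Dia (s -> Box p). Evaluate φ at each world:
  u (successors {v, x, t, m}): φ is false.
  v (successors {x, y, z, t, m}): φ is true.
  w (successors {n}): φ is true.
  x (successors {v, w}): φ is false.
  y (successors {x, z}): φ is true.
  z (successors {x}): φ is true.
  t (successors {v, y, n}): φ is true.
  m (successors {w}): φ is false.
  n (successors {u, w}): φ is true.
For instance, at m:
  At m: s is true, Dia (s -> Box p) is false, so s -> Dia (s -> Box p) is false.
    At m: Dia (s -> Box p) requires s -> Box p at some successor in {w}.
      At w: s -> Box p is false.
    So Dia (s -> Box p) is false at m.
Satisfying worlds: {v, w, y, z, t, n}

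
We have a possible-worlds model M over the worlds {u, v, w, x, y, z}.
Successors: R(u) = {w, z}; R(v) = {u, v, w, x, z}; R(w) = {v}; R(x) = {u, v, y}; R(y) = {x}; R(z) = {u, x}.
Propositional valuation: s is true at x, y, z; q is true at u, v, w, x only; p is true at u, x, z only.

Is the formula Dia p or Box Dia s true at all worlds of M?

Yes

Recall that Box ψ holds at a world iff ψ holds at every accessible world, and Dia ψ holds iff ψ holds at some accessible world.
Let φ = Dia p or Box Dia s. Evaluate φ at each world:
  u (successors {w, z}): φ is true.
  v (successors {u, v, w, x, z}): φ is true.
  w (successors {v}): φ is true.
  x (successors {u, v, y}): φ is true.
  y (successors {x}): φ is true.
  z (successors {u, x}): φ is true.
For instance, at y:
  At y: Dia p is true, Box Dia s is true, so Dia p or Box Dia s is true.
    At y: Dia p requires p at some successor in {x}.
      p holds at x, so Dia p is true at y.
    At y: Box Dia s requires Dia s at every successor {x}.
      At x: Dia s is true.
    So Box Dia s is true at y.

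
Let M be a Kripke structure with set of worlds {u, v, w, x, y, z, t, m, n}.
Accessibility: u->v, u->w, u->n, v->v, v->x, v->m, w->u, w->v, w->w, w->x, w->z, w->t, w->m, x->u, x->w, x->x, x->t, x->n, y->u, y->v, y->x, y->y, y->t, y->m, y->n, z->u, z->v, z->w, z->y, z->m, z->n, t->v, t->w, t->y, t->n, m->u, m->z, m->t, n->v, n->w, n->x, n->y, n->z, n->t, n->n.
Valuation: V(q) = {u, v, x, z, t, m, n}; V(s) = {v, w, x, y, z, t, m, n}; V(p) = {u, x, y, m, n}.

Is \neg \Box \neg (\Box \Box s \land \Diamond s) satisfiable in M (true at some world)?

Let φ = \neg \Box \neg (\Box \Box s \land \Diamond s). Evaluate φ at each world:
  u (successors {v, w, n}): φ is false.
  v (successors {v, x, m}): φ is false.
  w (successors {u, v, w, x, z, t, m}): φ is false.
  x (successors {u, w, x, t, n}): φ is false.
  y (successors {u, v, x, y, t, m, n}): φ is false.
  z (successors {u, v, w, y, m, n}): φ is false.
  t (successors {v, w, y, n}): φ is false.
  m (successors {u, z, t}): φ is false.
  n (successors {v, w, x, y, z, t, n}): φ is false.
For instance, at x:
  At x: \Box \neg (\Box \Box s \land \Diamond s) is true, so \neg \Box \neg (\Box \Box s \land \Diamond s) is false.
    At x: \Box \neg (\Box \Box s \land \Diamond s) requires \neg (\Box \Box s \land \Diamond s) at every successor {u, w, x, t, n}.
      At u: \neg (\Box \Box s \land \Diamond s) is true.
      At w: \neg (\Box \Box s \land \Diamond s) is true.
      At x: \neg (\Box \Box s \land \Diamond s) is true.
      At t: \neg (\Box \Box s \land \Diamond s) is true.
      At n: \neg (\Box \Box s \land \Diamond s) is true.
    So \Box \neg (\Box \Box s \land \Diamond s) is true at x.

No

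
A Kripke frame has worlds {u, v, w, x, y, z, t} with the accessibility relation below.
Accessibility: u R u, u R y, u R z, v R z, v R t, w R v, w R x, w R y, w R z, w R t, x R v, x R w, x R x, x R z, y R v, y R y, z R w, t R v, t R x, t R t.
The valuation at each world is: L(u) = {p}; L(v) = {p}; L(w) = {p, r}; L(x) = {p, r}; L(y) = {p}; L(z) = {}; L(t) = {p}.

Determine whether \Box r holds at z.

At z: \Box r requires r at every successor {w}.
  At w: r is true.
So \Box r is true at z.

Yes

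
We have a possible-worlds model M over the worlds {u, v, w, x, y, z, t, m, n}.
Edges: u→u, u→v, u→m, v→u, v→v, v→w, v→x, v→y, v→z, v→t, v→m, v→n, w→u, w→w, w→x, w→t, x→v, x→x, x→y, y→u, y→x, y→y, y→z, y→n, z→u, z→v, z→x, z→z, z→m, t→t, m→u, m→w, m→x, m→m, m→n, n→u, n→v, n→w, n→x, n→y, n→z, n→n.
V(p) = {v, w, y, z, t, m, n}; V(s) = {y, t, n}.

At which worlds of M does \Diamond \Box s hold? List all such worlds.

v, w, t

Let φ = \Diamond \Box s. Evaluate φ at each world:
  u (successors {u, v, m}): φ is false.
  v (successors {u, v, w, x, y, z, t, m, n}): φ is true.
  w (successors {u, w, x, t}): φ is true.
  x (successors {v, x, y}): φ is false.
  y (successors {u, x, y, z, n}): φ is false.
  z (successors {u, v, x, z, m}): φ is false.
  t (successors {t}): φ is true.
  m (successors {u, w, x, m, n}): φ is false.
  n (successors {u, v, w, x, y, z, n}): φ is false.
For instance, at u:
  At u: \Diamond \Box s requires \Box s at some successor in {u, v, m}.
    At u: \Box s is false.
    At v: \Box s is false.
    At m: \Box s is false.
  So \Diamond \Box s is false at u.
Satisfying worlds: {v, w, t}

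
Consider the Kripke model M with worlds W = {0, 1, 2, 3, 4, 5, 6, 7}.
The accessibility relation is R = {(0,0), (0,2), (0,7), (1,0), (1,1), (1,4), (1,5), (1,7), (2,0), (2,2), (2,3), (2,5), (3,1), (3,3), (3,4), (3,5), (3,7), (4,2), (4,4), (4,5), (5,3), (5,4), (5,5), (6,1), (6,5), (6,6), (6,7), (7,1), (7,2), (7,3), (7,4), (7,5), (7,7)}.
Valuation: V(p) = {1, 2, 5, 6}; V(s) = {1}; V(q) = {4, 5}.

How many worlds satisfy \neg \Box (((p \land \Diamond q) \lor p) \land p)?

Let φ = \neg \Box (((p \land \Diamond q) \lor p) \land p). Evaluate φ at each world:
  0 (successors {0, 2, 7}): φ is true.
  1 (successors {0, 1, 4, 5, 7}): φ is true.
  2 (successors {0, 2, 3, 5}): φ is true.
  3 (successors {1, 3, 4, 5, 7}): φ is true.
  4 (successors {2, 4, 5}): φ is true.
  5 (successors {3, 4, 5}): φ is true.
  6 (successors {1, 5, 6, 7}): φ is true.
  7 (successors {1, 2, 3, 4, 5, 7}): φ is true.
For instance, at 4:
  At 4: \Box (((p \land \Diamond q) \lor p) \land p) is false, so \neg \Box (((p \land \Diamond q) \lor p) \land p) is true.
    At 4: \Box (((p \land \Diamond q) \lor p) \land p) requires ((p \land \Diamond q) \lor p) \land p at every successor {2, 4, 5}.
      ((p \land \Diamond q) \lor p) \land p fails at 4, so \Box (((p \land \Diamond q) \lor p) \land p) is false at 4.
Satisfying worlds: {0, 1, 2, 3, 4, 5, 6, 7}

8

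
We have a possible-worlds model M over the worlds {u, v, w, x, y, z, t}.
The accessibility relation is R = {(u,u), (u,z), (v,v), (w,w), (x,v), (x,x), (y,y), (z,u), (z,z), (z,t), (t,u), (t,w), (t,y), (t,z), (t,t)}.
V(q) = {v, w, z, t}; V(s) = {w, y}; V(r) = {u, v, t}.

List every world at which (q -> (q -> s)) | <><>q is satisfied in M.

Let φ = (q -> (q -> s)) | <><>q. Evaluate φ at each world:
  u (successors {u, z}): φ is true.
  v (successors {v}): φ is true.
  w (successors {w}): φ is true.
  x (successors {v, x}): φ is true.
  y (successors {y}): φ is true.
  z (successors {u, z, t}): φ is true.
  t (successors {u, w, y, z, t}): φ is true.
For instance, at u:
  At u: q -> (q -> s) is true, <><>q is true, so (q -> (q -> s)) | <><>q is true.
    At u: <><>q requires <>q at some successor in {u, z}.
      <>q holds at u, so <><>q is true at u.
Satisfying worlds: {u, v, w, x, y, z, t}

u, v, w, x, y, z, t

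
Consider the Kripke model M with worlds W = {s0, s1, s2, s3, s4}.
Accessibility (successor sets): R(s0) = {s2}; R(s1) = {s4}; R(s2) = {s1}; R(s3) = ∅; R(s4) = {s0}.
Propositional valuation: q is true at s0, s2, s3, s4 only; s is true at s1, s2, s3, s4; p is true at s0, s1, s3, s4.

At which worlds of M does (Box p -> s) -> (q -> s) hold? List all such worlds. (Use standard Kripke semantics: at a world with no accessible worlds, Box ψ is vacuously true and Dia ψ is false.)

Let φ = (Box p -> s) -> (q -> s). Evaluate φ at each world:
  s0 (successors {s2}): φ is false.
  s1 (successors {s4}): φ is true.
  s2 (successors {s1}): φ is true.
  s3 (successors ∅): φ is true.
  s4 (successors {s0}): φ is true.
For instance, at s1:
  At s1: Box p -> s is true, q -> s is true, so (Box p -> s) -> (q -> s) is true.
    At s1: Box p is true, s is true, so Box p -> s is true.
      At s1: Box p requires p at every successor {s4}.
        At s4: p is true.
      So Box p is true at s1.
Satisfying worlds: {s1, s2, s3, s4}

s1, s2, s3, s4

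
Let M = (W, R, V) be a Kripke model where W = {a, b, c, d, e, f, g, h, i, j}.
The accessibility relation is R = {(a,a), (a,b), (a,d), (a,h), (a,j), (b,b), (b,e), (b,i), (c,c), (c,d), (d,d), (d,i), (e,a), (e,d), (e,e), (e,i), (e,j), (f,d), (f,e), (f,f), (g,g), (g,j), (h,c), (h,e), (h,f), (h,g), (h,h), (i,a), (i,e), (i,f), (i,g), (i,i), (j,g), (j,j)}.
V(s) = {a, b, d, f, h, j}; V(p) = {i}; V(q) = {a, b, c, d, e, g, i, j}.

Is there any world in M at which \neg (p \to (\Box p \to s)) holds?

Let φ = \neg (p \to (\Box p \to s)). Evaluate φ at each world:
  a (successors {a, b, d, h, j}): φ is false.
  b (successors {b, e, i}): φ is false.
  c (successors {c, d}): φ is false.
  d (successors {d, i}): φ is false.
  e (successors {a, d, e, i, j}): φ is false.
  f (successors {d, e, f}): φ is false.
  g (successors {g, j}): φ is false.
  h (successors {c, e, f, g, h}): φ is false.
  i (successors {a, e, f, g, i}): φ is false.
  j (successors {g, j}): φ is false.
For instance, at c:
  At c: p \to (\Box p \to s) is true, so \neg (p \to (\Box p \to s)) is false.
    At c: p is false, \Box p \to s is true, so p \to (\Box p \to s) is true.
      At c: \Box p is false, s is false, so \Box p \to s is true.

No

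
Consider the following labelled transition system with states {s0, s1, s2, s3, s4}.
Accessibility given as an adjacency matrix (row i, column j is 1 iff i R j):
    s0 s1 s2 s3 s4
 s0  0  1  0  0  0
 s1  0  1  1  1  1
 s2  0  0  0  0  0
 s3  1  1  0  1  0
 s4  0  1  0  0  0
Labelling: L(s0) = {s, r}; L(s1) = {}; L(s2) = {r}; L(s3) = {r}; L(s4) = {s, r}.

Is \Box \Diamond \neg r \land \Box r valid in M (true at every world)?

Let φ = \Box \Diamond \neg r \land \Box r. Evaluate φ at each world:
  s0 (successors {s1}): φ is false.
  s1 (successors {s1, s2, s3, s4}): φ is false.
  s2 (successors ∅): φ is true.
  s3 (successors {s0, s1, s3}): φ is false.
  s4 (successors {s1}): φ is false.
Detail at s0 (counterexample):
  At s0: \Box \Diamond \neg r is true, \Box r is false, so \Box \Diamond \neg r \land \Box r is false.
    At s0: \Box \Diamond \neg r requires \Diamond \neg r at every successor {s1}.
      At s1: \Diamond \neg r is true.
    So \Box \Diamond \neg r is true at s0.
    At s0: \Box r requires r at every successor {s1}.
      r fails at s1, so \Box r is false at s0.

No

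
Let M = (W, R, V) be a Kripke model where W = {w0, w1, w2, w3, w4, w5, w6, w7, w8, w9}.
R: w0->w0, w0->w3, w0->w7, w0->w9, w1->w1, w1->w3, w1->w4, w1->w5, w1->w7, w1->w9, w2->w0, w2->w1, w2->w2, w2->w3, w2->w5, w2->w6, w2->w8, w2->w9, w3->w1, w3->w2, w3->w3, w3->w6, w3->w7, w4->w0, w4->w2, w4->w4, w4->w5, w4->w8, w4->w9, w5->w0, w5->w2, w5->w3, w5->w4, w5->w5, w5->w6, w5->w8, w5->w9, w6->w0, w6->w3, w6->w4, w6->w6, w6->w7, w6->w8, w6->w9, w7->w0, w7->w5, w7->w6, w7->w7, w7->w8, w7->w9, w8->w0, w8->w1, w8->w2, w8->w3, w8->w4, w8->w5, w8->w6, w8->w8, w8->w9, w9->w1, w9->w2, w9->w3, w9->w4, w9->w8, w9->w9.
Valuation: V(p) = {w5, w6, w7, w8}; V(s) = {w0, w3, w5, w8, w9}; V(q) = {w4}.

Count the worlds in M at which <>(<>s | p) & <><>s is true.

Let φ = <>(<>s | p) & <><>s. Evaluate φ at each world:
  w0 (successors {w0, w3, w7, w9}): φ is true.
  w1 (successors {w1, w3, w4, w5, w7, w9}): φ is true.
  w2 (successors {w0, w1, w2, w3, w5, w6, w8, w9}): φ is true.
  w3 (successors {w1, w2, w3, w6, w7}): φ is true.
  w4 (successors {w0, w2, w4, w5, w8, w9}): φ is true.
  w5 (successors {w0, w2, w3, w4, w5, w6, w8, w9}): φ is true.
  w6 (successors {w0, w3, w4, w6, w7, w8, w9}): φ is true.
  w7 (successors {w0, w5, w6, w7, w8, w9}): φ is true.
  w8 (successors {w0, w1, w2, w3, w4, w5, w6, w8, w9}): φ is true.
  w9 (successors {w1, w2, w3, w4, w8, w9}): φ is true.
For instance, at w1:
  At w1: <>(<>s | p) is true, <><>s is true, so <>(<>s | p) & <><>s is true.
    At w1: <>(<>s | p) requires <>s | p at some successor in {w1, w3, w4, w5, w7, w9}.
      <>s | p holds at w1, so <>(<>s | p) is true at w1.
    At w1: <><>s requires <>s at some successor in {w1, w3, w4, w5, w7, w9}.
      <>s holds at w1, so <><>s is true at w1.
Satisfying worlds: {w0, w1, w2, w3, w4, w5, w6, w7, w8, w9}

10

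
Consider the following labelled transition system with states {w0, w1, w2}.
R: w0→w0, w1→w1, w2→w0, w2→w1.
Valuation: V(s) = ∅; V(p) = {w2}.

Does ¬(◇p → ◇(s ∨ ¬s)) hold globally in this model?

No

Let φ = ¬(◇p → ◇(s ∨ ¬s)). Evaluate φ at each world:
  w0 (successors {w0}): φ is false.
  w1 (successors {w1}): φ is false.
  w2 (successors {w0, w1}): φ is false.
Detail at w0 (counterexample):
  At w0: ◇p → ◇(s ∨ ¬s) is true, so ¬(◇p → ◇(s ∨ ¬s)) is false.
    At w0: ◇p is false, ◇(s ∨ ¬s) is true, so ◇p → ◇(s ∨ ¬s) is true.
      At w0: ◇p requires p at some successor in {w0}.
        At w0: p is false.
      So ◇p is false at w0.
      At w0: ◇(s ∨ ¬s) requires s ∨ ¬s at some successor in {w0}.
        s ∨ ¬s holds at w0, so ◇(s ∨ ¬s) is true at w0.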